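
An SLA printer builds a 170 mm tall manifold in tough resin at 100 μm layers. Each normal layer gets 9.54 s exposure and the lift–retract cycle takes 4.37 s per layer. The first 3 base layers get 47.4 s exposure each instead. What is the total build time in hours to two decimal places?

Number of layers: 170 / 0.1 → 1700 (rounded up).
Burn-in layers = 3 × (47.4 + 4.37) = 155.31 s.
Regular layers = 1697 × (9.54 + 4.37), so 23605.27 s.
Total = 155.31 + 23605.27 = 23760.58 s = 6.60 hours.

6.60 hours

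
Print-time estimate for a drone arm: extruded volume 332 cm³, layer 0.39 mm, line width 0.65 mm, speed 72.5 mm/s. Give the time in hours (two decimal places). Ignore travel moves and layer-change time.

Extrusion cross-section = 0.39 × 0.65, so 0.2535 mm².
Toolpath length = 332 cm³ / 0.2535 mm² = 332000 / 0.2535 = 1309664.7 mm.
Extrusion time = 1309664.7 / 72.5 = 18064.3 s.
In the requested units: 18064.3 s = 5.02 hours.

5.02 hours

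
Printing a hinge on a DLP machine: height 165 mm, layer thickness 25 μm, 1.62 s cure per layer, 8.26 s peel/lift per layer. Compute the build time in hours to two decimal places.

Layer count = ceil(165 / 0.025) = 6600.
Per-layer time = 1.62 + 8.26 = 9.88 s.
Total = 6600 × 9.88 = 65208 s = 18.11 hours.

18.11 hours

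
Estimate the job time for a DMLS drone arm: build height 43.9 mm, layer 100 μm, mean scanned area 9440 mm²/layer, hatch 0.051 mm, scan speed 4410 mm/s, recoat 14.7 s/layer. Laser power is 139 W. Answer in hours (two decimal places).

6.91 hours

Number of layers: 43.9 / 0.1 → 439 (rounded up).
Per-layer scan distance = 9440 / 0.051 = 185098 mm.
Laser time per layer: 185098 / 4410 → 41.9723 s.
Time per layer = 41.9723 + 14.7, so 56.6723 s.
439 layers × 56.6723 s/layer = 24879.1397 s, i.e. 6.91 hours.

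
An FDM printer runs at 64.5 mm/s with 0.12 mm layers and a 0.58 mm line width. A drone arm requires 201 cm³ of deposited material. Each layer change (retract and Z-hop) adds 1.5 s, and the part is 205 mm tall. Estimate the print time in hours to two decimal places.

13.15 hours

Bead cross-section = 0.12 × 0.58, so 0.0696 mm².
Toolpath length = 201 cm³ / 0.0696 mm² = 201000 / 0.0696 = 2887931 mm.
Print-move time = 2887931 / 64.5, so 44774.1 s.
Number of layers: 205 / 0.12 → 1709 (rounded up).
Layer-change overhead = 1709 × 1.5, so 2563.5 s.
Altogether 44774.1 + 2563.5 = 47337.6 s, i.e. 13.15 hours.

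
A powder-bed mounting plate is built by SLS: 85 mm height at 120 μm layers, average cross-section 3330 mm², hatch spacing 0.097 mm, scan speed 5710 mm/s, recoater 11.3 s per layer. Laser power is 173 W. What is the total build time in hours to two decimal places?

3.41 hours

Layers = ⌈85/0.12⌉ = 709.
Per-layer scan distance = 3330 / 0.097 = 34329.9 mm.
Per-layer scan time = 34329.9 / 5710, so 6.0122 s.
Time per layer = 6.0122 + 11.3 = 17.3122 s.
Build time = 709 × 17.3122 = 12274.3498 s = 3.41 hours.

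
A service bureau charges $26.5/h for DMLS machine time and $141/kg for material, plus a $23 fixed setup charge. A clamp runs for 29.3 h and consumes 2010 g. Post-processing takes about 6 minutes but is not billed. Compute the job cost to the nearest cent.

$1082.86

Machine cost = 26.5 × 29.3, so $776.45.
Material cost = 141 × 2010/1000, so $283.41.
Adding setup: 776.45 + 283.41 + 23 → $1082.86.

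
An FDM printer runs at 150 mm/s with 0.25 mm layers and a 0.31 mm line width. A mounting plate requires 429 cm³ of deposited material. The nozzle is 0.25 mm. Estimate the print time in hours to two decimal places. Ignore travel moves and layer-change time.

Bead cross-section = 0.25 × 0.31 = 0.0775 mm².
Toolpath length = 429 cm³ / 0.0775 mm² = 429000 / 0.0775 = 5535483.9 mm.
Extrusion time = 5535483.9 / 150, so 36903.2 s.
36903.2 s = 10.25 hours.

10.25 hours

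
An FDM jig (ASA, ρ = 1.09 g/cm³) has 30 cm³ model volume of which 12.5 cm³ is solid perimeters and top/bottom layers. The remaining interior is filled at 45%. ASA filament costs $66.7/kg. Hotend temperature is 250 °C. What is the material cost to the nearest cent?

Infill region = 30 − 12.5, so 17.5 cm³.
Infill volume: 0.45 × 17.5 → 7.875 cm³.
Total printed volume = 12.5 + 7.875, so 20.375 cm³.
Mass = 20.375 × 1.09, so 22.20875 g.
Cost = 22.20875 g / 1000 × $66.7/kg = $1.48.

$1.48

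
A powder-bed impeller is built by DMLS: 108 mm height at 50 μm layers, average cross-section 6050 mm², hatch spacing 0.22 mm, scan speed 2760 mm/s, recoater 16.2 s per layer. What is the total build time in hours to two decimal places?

Layers = ⌈108/0.05⌉ = 2160.
Scan path per layer = 6050 / 0.22 = 27500 mm.
Per-layer scan time: 27500 / 2760 → 9.9638 s.
Per-layer time = 9.9638 + 16.2, so 26.1638 s.
Build time = 2160 × 26.1638 = 56513.808 s = 15.70 hours.

15.70 hours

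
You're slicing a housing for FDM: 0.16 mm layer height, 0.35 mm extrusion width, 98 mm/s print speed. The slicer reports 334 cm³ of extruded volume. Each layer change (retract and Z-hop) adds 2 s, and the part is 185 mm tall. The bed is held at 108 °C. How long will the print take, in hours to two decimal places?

17.55 hours

Line area = 0.16 × 0.35, so 0.056 mm².
Total extruded path = 334000/0.056 = 5964285.7 mm.
Time extruding: 5964285.7 / 98 → 60860.1 s.
Layers = ⌈185/0.16⌉ = 1157.
Layer-change overhead = 1157 × 2, so 2314 s.
Total = 60860.1 + 2314 = 63174.1 s = 17.55 hours.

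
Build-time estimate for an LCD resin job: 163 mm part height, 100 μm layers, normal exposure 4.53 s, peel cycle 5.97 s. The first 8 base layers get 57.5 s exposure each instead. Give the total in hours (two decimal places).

4.87 hours

Layers = ⌈163/0.1⌉ = 1630.
Burn-in layers = 8 × (57.5 + 5.97), so 507.76 s.
Regular layers: 1622 × (4.53 + 5.97) → 17031 s.
Total = 507.76 + 17031 = 17538.76 s = 4.87 hours.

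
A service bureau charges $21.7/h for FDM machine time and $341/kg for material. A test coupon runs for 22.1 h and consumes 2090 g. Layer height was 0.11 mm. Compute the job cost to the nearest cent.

$1192.26

Machine-time cost: 21.7 × 22.1 → $479.57.
Material charge = 341 × 2090/1000 = $712.69.
Total = 479.57 + 712.69 = $1192.26.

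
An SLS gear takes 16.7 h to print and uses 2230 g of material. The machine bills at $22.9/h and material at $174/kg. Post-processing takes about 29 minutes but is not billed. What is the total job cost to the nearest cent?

Machine cost = 22.9 × 16.7 = $382.43.
Material charge = 174 × 2230/1000, so $388.02.
Total = 382.43 + 388.02 = $770.45.

$770.45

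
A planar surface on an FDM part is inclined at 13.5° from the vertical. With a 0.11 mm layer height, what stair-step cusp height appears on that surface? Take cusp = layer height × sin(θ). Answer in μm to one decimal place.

Cusp = layer height × sin(13.5°) = 0.11 × 0.2334 = 0.025674 mm = 25.7 μm.

25.7 μm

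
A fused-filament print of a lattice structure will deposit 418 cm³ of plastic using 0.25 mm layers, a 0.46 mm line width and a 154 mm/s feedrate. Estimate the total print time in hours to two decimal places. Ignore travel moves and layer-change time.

6.56 hours

Bead cross-section = 0.25 × 0.46, so 0.115 mm².
Toolpath length = 418 cm³ / 0.115 mm² = 418000 / 0.115 = 3634782.6 mm.
Extrusion time = 3634782.6 / 154 = 23602.5 s.
In the requested units: 23602.5 s = 6.56 hours.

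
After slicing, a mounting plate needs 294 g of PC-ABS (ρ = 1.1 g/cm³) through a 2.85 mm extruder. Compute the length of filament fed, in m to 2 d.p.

41.90 m

Volume = 294 g / 1.1 g·cm⁻³ = 267.2727 cm³ = 267272.7 mm³.
Cross-section of 2.85 mm filament: π·(2.85/2)² = 6.3794 mm².
Length = 267272.7 / 6.3794 = 41896.21 mm = 41.90 m.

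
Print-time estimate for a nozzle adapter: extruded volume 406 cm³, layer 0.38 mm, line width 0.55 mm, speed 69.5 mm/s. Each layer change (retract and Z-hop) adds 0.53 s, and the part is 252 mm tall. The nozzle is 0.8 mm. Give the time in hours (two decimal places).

7.86 hours

Extrusion cross-section = 0.38 × 0.55 = 0.209 mm².
Toolpath length = 406 cm³ / 0.209 mm² = 406000 / 0.209 = 1942583.7 mm.
Print-move time: 1942583.7 / 69.5 → 27950.8 s.
Layer count = ceil(252 / 0.38) = 664.
Non-print overhead = 664 × 0.53, so 351.92 s.
Altogether 27950.8 + 351.92 = 28302.72 s, i.e. 7.86 hours.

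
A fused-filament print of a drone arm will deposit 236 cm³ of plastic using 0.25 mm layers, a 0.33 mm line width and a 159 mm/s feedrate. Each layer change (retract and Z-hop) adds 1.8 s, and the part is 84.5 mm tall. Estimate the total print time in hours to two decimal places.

Extrusion cross-section = 0.25 × 0.33, so 0.0825 mm².
Total extruded path = 236000/0.0825 = 2860606.1 mm.
Extrusion time = 2860606.1 / 159, so 17991.2 s.
Number of layers: 84.5 / 0.25 → 338 (rounded up).
Layer-change overhead = 338 × 1.8 = 608.4 s.
Altogether 17991.2 + 608.4 = 18599.6 s, i.e. 5.17 hours.

5.17 hours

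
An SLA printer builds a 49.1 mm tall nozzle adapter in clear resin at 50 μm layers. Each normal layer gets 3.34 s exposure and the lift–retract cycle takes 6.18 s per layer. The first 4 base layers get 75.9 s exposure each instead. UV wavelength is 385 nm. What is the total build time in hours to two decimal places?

2.68 hours

Layers = ⌈49.1/0.05⌉ = 982.
Burn-in layers = 4 × (75.9 + 6.18) = 328.32 s.
Normal layers = 978 × (3.34 + 6.18), so 9310.56 s.
Sum: 328.32 + 9310.56 = 9638.88 s → 2.68 hours.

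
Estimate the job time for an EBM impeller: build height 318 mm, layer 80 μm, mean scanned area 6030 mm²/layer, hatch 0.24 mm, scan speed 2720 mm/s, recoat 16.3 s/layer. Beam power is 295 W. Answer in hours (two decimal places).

28.20 hours

Layers = ⌈318/0.08⌉ = 3975.
Hatch length per layer = 6030 / 0.24 = 25125 mm.
Scan time per layer = 25125 / 2720 = 9.2371 s.
Time per layer = 9.2371 + 16.3, so 25.5371 s.
Total: 3975 × 25.5371 s = 101509.9725 s → 28.20 hours.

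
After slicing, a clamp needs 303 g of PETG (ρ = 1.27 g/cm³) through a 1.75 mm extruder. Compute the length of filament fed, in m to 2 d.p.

Volume = 303 g / 1.27 g·cm⁻³ = 238.5827 cm³ = 238582.7 mm³.
Cross-section of 1.75 mm filament: π·(1.75/2)² = 2.4053 mm².
Length = 238582.7 / 2.4053 = 99190.41 mm = 99.19 m.

99.19 m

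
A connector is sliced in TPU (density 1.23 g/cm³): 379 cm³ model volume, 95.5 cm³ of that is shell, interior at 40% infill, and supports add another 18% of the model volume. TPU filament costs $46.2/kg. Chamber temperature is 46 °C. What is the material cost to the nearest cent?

$15.75

Infill region = 379 − 95.5 = 283.5 cm³.
Infill volume = 0.40 × 283.5 = 113.4 cm³.
Support: 0.18 × 379 → 68.22 cm³.
Total printed volume: 95.5 + 113.4 + 68.22 → 277.12 cm³.
Mass = 277.12 × 1.23 = 340.8576 g.
At $46.2/kg: 340.8576/1000 × 46.2 = $15.75.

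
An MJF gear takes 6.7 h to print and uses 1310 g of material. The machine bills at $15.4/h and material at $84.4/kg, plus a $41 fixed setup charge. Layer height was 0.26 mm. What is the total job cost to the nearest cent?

$254.74

Machine cost: 15.4 × 6.7 → $103.18.
Feedstock cost = 84.4 × 1310/1000, so $110.564.
Total = 103.18 + 110.564 + 41 = 254.744 ≈ $254.74.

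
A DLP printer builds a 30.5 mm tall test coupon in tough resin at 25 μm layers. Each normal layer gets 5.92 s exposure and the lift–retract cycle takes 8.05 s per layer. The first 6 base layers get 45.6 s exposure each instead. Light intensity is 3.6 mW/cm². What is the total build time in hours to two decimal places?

4.80 hours

Layers = ⌈30.5/0.025⌉ = 1220.
Bottom layers = 6 × (45.6 + 8.05), so 321.9 s.
Remaining layers = 1214 × (5.92 + 8.05) = 16959.58 s.
Total = 321.9 + 16959.58 = 17281.48 s = 4.80 hours.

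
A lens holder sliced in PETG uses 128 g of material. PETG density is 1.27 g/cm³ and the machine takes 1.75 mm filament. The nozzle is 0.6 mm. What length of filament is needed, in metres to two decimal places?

41.90 m

Extruded volume: 128/1.27 = 100.7874 cm³ (100787.4 mm³).
Cross-section of 1.75 mm filament: π·(1.75/2)² = 2.4053 mm².
Length = 100787.4 / 2.4053 = 41902.22 mm = 41.90 m.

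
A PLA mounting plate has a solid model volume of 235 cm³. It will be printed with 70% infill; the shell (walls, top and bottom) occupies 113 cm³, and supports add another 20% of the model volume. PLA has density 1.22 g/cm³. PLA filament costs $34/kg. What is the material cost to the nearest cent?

$10.18

Volume inside the shell = 235 − 113 = 122 cm³.
Deposited infill = 0.70 × 122, so 85.4 cm³.
Support = 0.20 × 235 = 47 cm³.
Total printed volume = 113 + 85.4 + 47 = 245.4 cm³.
Mass: 245.4 × 1.22 → 299.388 g.
Cost = 299.388 g / 1000 × $34/kg = $10.18.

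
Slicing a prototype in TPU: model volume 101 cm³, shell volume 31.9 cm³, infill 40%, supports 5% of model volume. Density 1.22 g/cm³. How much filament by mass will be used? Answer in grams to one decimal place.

78.8 g

Infill region = 101 − 31.9 = 69.1 cm³.
Infill volume = 0.40 × 69.1, so 27.64 cm³.
Support = 0.05 × 101 = 5.05 cm³.
Total printed volume = 31.9 + 27.64 + 5.05 = 64.59 cm³.
Mass: 64.59 × 1.22 → 78.7998 g.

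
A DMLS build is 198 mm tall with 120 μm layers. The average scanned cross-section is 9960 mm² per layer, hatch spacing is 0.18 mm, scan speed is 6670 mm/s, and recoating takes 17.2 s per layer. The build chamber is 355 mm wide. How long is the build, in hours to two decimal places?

11.69 hours

Number of layers: 198 / 0.12 → 1650 (rounded up).
Scan path per layer = 9960 / 0.18, so 55333.3 mm.
Scan time per layer = 55333.3 / 6670, so 8.2958 s.
Per-layer time: 8.2958 + 17.2 → 25.4958 s.
Total: 1650 × 25.4958 s = 42068.07 s → 11.69 hours.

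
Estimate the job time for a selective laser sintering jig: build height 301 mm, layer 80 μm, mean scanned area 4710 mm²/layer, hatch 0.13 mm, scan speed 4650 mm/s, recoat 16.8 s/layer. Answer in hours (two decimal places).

25.71 hours

Layer count = ceil(301 / 0.08) = 3763.
Per-layer scan distance = 4710 / 0.13 = 36230.8 mm.
Laser time per layer = 36230.8 / 4650 = 7.7916 s.
Per-layer time: 7.7916 + 16.8 → 24.5916 s.
Build time = 3763 × 24.5916 = 92538.1908 s = 25.71 hours.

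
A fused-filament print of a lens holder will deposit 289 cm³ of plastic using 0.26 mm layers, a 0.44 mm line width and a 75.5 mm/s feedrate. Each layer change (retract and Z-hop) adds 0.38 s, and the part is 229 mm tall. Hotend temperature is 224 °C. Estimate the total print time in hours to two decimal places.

Line area: 0.26 × 0.44 → 0.1144 mm².
Total extruded path = 289000/0.1144 = 2526223.8 mm.
Extrusion time: 2526223.8 / 75.5 → 33459.9 s.
Number of layers: 229 / 0.26 → 881 (rounded up).
Z-hop total = 881 × 0.38, so 334.78 s.
Altogether 33459.9 + 334.78 = 33794.68 s, i.e. 9.39 hours.

9.39 hours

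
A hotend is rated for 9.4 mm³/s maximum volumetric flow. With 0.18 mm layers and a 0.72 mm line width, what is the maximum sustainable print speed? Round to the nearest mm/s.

Extrusion cross-section = 0.18 × 0.72, so 0.1296 mm².
Max speed = 9.4 / 0.1296 = 72.53 ≈ 73 mm/s.

73 mm/s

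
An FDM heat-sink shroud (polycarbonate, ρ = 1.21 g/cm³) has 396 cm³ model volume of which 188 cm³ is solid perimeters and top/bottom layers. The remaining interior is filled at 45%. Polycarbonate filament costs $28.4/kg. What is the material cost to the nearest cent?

$9.68

Interior volume = 396 − 188, so 208 cm³.
Infill volume = 0.45 × 208 = 93.6 cm³.
Total extruded = 188 + 93.6 = 281.6 cm³.
Mass: 281.6 × 1.21 → 340.736 g.
Cost = 340.736 g / 1000 × $28.4/kg = $9.68.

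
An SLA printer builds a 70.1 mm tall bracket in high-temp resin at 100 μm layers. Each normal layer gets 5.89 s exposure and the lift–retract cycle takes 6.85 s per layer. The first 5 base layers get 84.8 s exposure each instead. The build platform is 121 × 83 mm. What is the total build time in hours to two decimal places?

2.59 hours

Number of layers: 70.1 / 0.1 → 701 (rounded up).
Bottom layers = 5 × (84.8 + 6.85) = 458.25 s.
Remaining layers = 696 × (5.89 + 6.85) = 8867.04 s.
Sum: 458.25 + 8867.04 = 9325.29 s → 2.59 hours.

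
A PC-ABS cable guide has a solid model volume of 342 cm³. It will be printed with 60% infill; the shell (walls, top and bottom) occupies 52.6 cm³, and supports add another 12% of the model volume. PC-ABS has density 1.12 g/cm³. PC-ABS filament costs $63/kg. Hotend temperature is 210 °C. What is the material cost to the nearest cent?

Interior volume: 342 − 52.6 → 289.4 cm³.
Deposited infill: 0.60 × 289.4 → 173.64 cm³.
Support: 0.12 × 342 → 41.04 cm³.
Total extruded = 52.6 + 173.64 + 41.04 = 267.28 cm³.
Mass = 267.28 × 1.12, so 299.3536 g.
At $63/kg: 299.3536/1000 × 63 = $18.86.

$18.86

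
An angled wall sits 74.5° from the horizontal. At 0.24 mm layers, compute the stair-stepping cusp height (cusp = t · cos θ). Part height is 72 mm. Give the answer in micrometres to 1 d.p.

cos(74.5°) = 0.2672, so cusp = 0.24 × 0.2672 = 0.064128 mm → 64.1 μm.

64.1 μm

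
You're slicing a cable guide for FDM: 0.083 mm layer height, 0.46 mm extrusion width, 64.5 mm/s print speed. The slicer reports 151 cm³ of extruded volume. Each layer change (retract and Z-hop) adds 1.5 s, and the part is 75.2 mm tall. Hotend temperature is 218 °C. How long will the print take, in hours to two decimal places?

Line area = 0.083 × 0.46 = 0.03818 mm².
Total extruded path = 151000/0.03818 = 3954950.2 mm.
Extrusion time: 3954950.2 / 64.5 → 61317.1 s.
Layers = ⌈75.2/0.083⌉ = 907.
Layer-change overhead = 907 × 1.5 = 1360.5 s.
Altogether 61317.1 + 1360.5 = 62677.6 s, i.e. 17.41 hours.

17.41 hours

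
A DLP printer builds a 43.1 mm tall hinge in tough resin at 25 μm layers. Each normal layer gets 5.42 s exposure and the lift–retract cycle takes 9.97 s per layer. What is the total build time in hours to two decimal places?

7.37 hours

Layers = ⌈43.1/0.025⌉ = 1724.
Per-layer time = 5.42 + 9.97, so 15.39 s.
Build time: 1724 × 15.39 s = 26532.36 s, i.e. 7.37 hours.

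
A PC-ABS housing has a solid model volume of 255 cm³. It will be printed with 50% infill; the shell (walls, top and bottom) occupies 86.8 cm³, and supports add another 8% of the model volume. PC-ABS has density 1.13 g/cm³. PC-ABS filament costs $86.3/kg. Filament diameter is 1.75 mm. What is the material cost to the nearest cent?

$18.66

Volume inside the shell: 255 − 86.8 → 168.2 cm³.
Infill deposited = 0.50 × 168.2 = 84.1 cm³.
Support = 0.08 × 255, so 20.4 cm³.
Total extruded = 86.8 + 84.1 + 20.4 = 191.3 cm³.
Mass: 191.3 × 1.13 → 216.169 g.
At $86.3/kg: 216.169/1000 × 86.3 = $18.66.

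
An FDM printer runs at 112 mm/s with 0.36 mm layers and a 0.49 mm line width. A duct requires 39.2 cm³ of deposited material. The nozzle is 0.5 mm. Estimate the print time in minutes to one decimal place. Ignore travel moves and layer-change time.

33.1 minutes

Line area = 0.36 × 0.49 = 0.1764 mm².
Path length: 39200 mm³ / 0.1764 mm² → 222222.2 mm.
Time extruding = 222222.2 / 112, so 1984.1 s.
1984.1 s = 33.1 minutes.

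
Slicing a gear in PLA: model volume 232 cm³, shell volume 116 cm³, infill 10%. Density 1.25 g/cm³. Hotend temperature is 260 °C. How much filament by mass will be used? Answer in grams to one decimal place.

Volume inside the shell = 232 − 116, so 116 cm³.
Deposited infill = 0.10 × 116, so 11.6 cm³.
Total extruded: 116 + 11.6 → 127.6 cm³.
Mass = 127.6 × 1.25 = 159.5 g.

159.5 g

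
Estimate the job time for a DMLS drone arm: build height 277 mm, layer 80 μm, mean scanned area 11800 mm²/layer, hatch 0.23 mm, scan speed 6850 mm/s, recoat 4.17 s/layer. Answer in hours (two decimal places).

Number of layers: 277 / 0.08 → 3463 (rounded up).
Hatch length per layer = 11800 / 0.23 = 51304.3 mm.
Per-layer scan time = 51304.3 / 6850, so 7.4897 s.
Layer cycle = 7.4897 + 4.17, so 11.6597 s.
Total: 3463 × 11.6597 s = 40377.5411 s → 11.22 hours.

11.22 hours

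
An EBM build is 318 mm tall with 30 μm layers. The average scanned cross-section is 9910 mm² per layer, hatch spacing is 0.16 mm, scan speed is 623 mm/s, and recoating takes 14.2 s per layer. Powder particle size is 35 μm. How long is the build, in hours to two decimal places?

334.54 hours

Number of layers: 318 / 0.03 → 10600 (rounded up).
Per-layer scan distance = 9910 / 0.16, so 61937.5 mm.
Beam time per layer = 61937.5 / 623 = 99.4181 s.
Per-layer time = 99.4181 + 14.2 = 113.6181 s.
10600 layers × 113.6181 s/layer = 1204351.86 s, i.e. 334.54 hours.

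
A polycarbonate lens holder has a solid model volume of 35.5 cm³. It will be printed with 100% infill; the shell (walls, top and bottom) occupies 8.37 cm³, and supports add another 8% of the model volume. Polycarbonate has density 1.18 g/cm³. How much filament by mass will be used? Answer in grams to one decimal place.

Infill region = 35.5 − 8.37 = 27.13 cm³.
Deposited infill = 1.00 × 27.13, so 27.13 cm³.
Support = 0.08 × 35.5, so 2.84 cm³.
Total printed volume: 8.37 + 27.13 + 2.84 → 38.34 cm³.
Mass = 38.34 × 1.18 = 45.2412 g.

45.2 g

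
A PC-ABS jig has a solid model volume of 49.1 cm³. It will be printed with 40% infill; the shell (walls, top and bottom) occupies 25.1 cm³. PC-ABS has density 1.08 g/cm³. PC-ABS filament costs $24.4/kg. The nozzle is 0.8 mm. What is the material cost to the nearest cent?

Interior volume: 49.1 − 25.1 → 24 cm³.
Infill deposited = 0.40 × 24 = 9.6 cm³.
Total extruded: 25.1 + 9.6 → 34.7 cm³.
Mass: 34.7 × 1.08 → 37.476 g.
At $24.4/kg: 37.476/1000 × 24.4 = $0.91.

$0.91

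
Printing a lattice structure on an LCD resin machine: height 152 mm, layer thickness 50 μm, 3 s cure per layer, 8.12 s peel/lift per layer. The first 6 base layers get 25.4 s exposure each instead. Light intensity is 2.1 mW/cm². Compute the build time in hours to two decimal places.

9.43 hours

Layers = ⌈152/0.05⌉ = 3040.
Bottom layers = 6 × (25.4 + 8.12) = 201.12 s.
Regular layers = 3034 × (3 + 8.12), so 33738.08 s.
Sum: 201.12 + 33738.08 = 33939.2 s → 9.43 hours.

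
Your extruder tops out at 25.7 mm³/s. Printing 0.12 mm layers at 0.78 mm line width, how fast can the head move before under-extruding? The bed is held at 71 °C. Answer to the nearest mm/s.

275 mm/s

A: 0.12 × 0.78 → 0.0936 mm².
Max speed = 25.7 / 0.0936 = 274.57 ≈ 275 mm/s.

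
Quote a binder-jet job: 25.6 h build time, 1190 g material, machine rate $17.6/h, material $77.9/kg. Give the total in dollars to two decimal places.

$543.26

Machine cost = 17.6 × 25.6 = $450.56.
Material charge = 77.9 × 1190/1000, so $92.701.
Job cost: 450.56 + 92.701 = 543.261 ≈ $543.26.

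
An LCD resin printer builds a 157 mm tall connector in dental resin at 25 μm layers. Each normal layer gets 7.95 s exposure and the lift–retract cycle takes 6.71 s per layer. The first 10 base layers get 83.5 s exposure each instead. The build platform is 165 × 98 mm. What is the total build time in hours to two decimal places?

25.78 hours

Layers = ⌈157/0.025⌉ = 6280.
Base layers = 10 × (83.5 + 6.71), so 902.1 s.
Normal layers = 6270 × (7.95 + 6.71) = 91918.2 s.
Total = 902.1 + 91918.2 = 92820.3 s = 25.78 hours.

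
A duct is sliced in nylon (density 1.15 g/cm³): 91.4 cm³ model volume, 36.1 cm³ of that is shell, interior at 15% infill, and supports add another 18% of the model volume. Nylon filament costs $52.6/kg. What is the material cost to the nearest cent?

Infill region: 91.4 − 36.1 → 55.3 cm³.
Infill volume = 0.15 × 55.3, so 8.295 cm³.
Support: 0.18 × 91.4 → 16.452 cm³.
Total extruded = 36.1 + 8.295 + 16.452 = 60.847 cm³.
Mass = 60.847 × 1.15, so 69.97405 g.
At $52.6/kg: 69.97405/1000 × 52.6 = $3.68.

$3.68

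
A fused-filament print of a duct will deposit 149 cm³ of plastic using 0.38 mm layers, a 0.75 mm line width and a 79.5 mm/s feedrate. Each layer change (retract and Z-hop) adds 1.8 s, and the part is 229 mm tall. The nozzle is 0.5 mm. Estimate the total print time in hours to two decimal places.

Extrusion cross-section = 0.38 × 0.75 = 0.285 mm².
Total extruded path = 149000/0.285 = 522807 mm.
Time extruding = 522807 / 79.5, so 6576.2 s.
Number of layers: 229 / 0.38 → 603 (rounded up).
Layer-change overhead = 603 × 1.8, so 1085.4 s.
Total = 6576.2 + 1085.4 = 7661.6 s = 2.13 hours.

2.13 hours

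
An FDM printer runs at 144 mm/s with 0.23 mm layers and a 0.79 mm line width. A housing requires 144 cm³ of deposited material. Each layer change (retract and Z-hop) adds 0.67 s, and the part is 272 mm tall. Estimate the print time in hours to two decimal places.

Line area = 0.23 × 0.79 = 0.1817 mm².
Toolpath length = 144 cm³ / 0.1817 mm² = 144000 / 0.1817 = 792515.1 mm.
Print-move time = 792515.1 / 144 = 5503.6 s.
Layer count = ceil(272 / 0.23) = 1183.
Non-print overhead = 1183 × 0.67, so 792.61 s.
Total = 5503.6 + 792.61 = 6296.21 s = 1.75 hours.

1.75 hours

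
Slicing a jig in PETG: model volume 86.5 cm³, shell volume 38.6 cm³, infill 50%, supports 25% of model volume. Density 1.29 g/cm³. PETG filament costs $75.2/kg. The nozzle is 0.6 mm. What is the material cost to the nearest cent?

Volume inside the shell = 86.5 − 38.6 = 47.9 cm³.
Infill volume: 0.50 × 47.9 → 23.95 cm³.
Support = 0.25 × 86.5, so 21.625 cm³.
Total printed volume: 38.6 + 23.95 + 21.625 → 84.175 cm³.
Mass = 84.175 × 1.29 = 108.58575 g.
Cost = 108.58575 g / 1000 × $75.2/kg = $8.17.

$8.17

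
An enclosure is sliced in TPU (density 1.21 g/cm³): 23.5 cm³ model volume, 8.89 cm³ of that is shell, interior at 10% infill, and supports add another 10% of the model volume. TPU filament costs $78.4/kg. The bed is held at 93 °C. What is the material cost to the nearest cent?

$1.20

Interior volume: 23.5 − 8.89 → 14.61 cm³.
Infill volume: 0.10 × 14.61 → 1.461 cm³.
Support = 0.10 × 23.5 = 2.35 cm³.
Total printed volume: 8.89 + 1.461 + 2.35 → 12.701 cm³.
Mass = 12.701 × 1.21, so 15.36821 g.
At $78.4/kg: 15.36821/1000 × 78.4 = $1.20.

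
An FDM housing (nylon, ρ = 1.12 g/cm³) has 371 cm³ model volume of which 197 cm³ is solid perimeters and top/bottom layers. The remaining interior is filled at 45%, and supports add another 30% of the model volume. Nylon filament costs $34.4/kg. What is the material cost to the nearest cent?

$14.89

Volume inside the shell = 371 − 197 = 174 cm³.
Infill deposited = 0.45 × 174, so 78.3 cm³.
Support = 0.30 × 371, so 111.3 cm³.
Deposited volume = 197 + 78.3 + 111.3, so 386.6 cm³.
Mass = 386.6 × 1.12, so 432.992 g.
Cost = 432.992 g / 1000 × $34.4/kg = $14.89.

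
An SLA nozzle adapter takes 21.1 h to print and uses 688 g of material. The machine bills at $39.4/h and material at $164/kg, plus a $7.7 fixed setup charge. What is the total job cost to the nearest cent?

Machine-time cost: 39.4 × 21.1 → $831.34.
Material charge = 164 × 688/1000, so $112.832.
Adding setup: 831.34 + 112.832 + 7.7 → 951.872 ≈ $951.87.

$951.87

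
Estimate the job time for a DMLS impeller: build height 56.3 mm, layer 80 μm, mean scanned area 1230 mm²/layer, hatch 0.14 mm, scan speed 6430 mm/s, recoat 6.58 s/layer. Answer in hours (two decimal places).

1.55 hours

Layers = ⌈56.3/0.08⌉ = 704.
Scan path per layer = 1230 / 0.14 = 8785.7 mm.
Scan time per layer = 8785.7 / 6430, so 1.3664 s.
Layer cycle = 1.3664 + 6.58, so 7.9464 s.
Build time = 704 × 7.9464 = 5594.2656 s = 1.55 hours.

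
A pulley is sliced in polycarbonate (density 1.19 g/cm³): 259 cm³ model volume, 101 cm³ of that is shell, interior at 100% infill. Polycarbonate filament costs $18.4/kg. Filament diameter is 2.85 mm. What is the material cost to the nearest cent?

$5.67

Infill region = 259 − 101, so 158 cm³.
Infill volume: 1.00 × 158 → 158 cm³.
Deposited volume = 101 + 158 = 259 cm³.
Mass = 259 × 1.19 = 308.21 g.
At $18.4/kg: 308.21/1000 × 18.4 = $5.67.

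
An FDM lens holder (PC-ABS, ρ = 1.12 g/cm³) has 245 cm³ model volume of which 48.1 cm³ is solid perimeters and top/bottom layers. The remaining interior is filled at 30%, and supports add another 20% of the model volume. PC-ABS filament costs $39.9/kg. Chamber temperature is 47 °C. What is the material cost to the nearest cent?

Volume inside the shell: 245 − 48.1 → 196.9 cm³.
Deposited infill = 0.30 × 196.9 = 59.07 cm³.
Support = 0.20 × 245, so 49 cm³.
Deposited volume: 48.1 + 59.07 + 49 → 156.17 cm³.
Mass = 156.17 × 1.12, so 174.9104 g.
Cost = 174.9104 g / 1000 × $39.9/kg = $6.98.

$6.98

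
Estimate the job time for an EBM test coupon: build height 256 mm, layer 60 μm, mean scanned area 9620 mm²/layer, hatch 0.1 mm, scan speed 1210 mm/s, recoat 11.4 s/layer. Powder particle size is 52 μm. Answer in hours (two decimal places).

Layer count = ceil(256 / 0.06) = 4267.
Hatch length per layer: 9620 / 0.1 → 96200 mm.
Per-layer scan time = 96200 / 1210, so 79.5041 s.
Per-layer time = 79.5041 + 11.4 = 90.9041 s.
Build time = 4267 × 90.9041 = 387887.7947 s = 107.75 hours.

107.75 hours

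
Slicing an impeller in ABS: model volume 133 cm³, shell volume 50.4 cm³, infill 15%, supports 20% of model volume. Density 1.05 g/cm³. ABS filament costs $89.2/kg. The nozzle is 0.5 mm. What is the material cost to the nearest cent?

Infill region: 133 − 50.4 → 82.6 cm³.
Infill deposited = 0.15 × 82.6, so 12.39 cm³.
Support = 0.20 × 133 = 26.6 cm³.
Total extruded = 50.4 + 12.39 + 26.6, so 89.39 cm³.
Mass = 89.39 × 1.05 = 93.8595 g.
Cost = 93.8595 g / 1000 × $89.2/kg = $8.37.

$8.37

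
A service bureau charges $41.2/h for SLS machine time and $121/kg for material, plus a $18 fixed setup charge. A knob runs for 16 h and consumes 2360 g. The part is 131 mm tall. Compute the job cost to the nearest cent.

Machine cost = 41.2 × 16 = $659.20.
Material cost = 121 × 2360/1000 = $285.56.
Total = 659.20 + 285.56 + 18 = $962.76.

$962.76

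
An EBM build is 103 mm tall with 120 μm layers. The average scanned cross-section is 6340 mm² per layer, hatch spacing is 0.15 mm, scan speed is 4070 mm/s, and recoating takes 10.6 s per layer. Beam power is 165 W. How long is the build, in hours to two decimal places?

5.01 hours

Layers = ⌈103/0.12⌉ = 859.
Hatch length per layer: 6340 / 0.15 → 42266.7 mm.
Per-layer scan time = 42266.7 / 4070 = 10.3849 s.
Per-layer time: 10.3849 + 10.6 → 20.9849 s.
Total: 859 × 20.9849 s = 18026.0291 s → 5.01 hours.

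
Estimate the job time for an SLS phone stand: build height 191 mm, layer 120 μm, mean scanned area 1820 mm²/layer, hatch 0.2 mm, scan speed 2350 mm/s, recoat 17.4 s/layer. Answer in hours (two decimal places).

Layers = ⌈191/0.12⌉ = 1592.
Per-layer scan distance = 1820 / 0.2 = 9100 mm.
Laser time per layer = 9100 / 2350, so 3.8723 s.
Per-layer time = 3.8723 + 17.4, so 21.2723 s.
1592 layers × 21.2723 s/layer = 33865.5016 s, i.e. 9.41 hours.

9.41 hours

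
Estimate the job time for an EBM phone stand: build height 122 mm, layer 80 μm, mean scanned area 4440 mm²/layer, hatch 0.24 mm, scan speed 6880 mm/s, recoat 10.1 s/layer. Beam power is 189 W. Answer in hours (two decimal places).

Layer count = ceil(122 / 0.08) = 1525.
Scan path per layer = 4440 / 0.24 = 18500 mm.
Per-layer scan time: 18500 / 6880 → 2.689 s.
Layer cycle: 2.689 + 10.1 → 12.789 s.
Total: 1525 × 12.789 s = 19503.225 s → 5.42 hours.

5.42 hours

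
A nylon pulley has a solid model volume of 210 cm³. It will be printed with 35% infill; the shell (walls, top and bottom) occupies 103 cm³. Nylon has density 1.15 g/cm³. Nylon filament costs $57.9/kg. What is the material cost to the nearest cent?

$9.35

Volume inside the shell = 210 − 103, so 107 cm³.
Infill volume = 0.35 × 107 = 37.45 cm³.
Deposited volume = 103 + 37.45 = 140.45 cm³.
Mass = 140.45 × 1.15, so 161.5175 g.
At $57.9/kg: 161.5175/1000 × 57.9 = $9.35.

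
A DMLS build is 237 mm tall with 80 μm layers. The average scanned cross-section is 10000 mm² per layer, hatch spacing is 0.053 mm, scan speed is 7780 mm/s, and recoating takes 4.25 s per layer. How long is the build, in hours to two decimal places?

Layer count = ceil(237 / 0.08) = 2963.
Hatch length per layer = 10000 / 0.053, so 188679.2 mm.
Scan time per layer = 188679.2 / 7780, so 24.2518 s.
Time per layer = 24.2518 + 4.25 = 28.5018 s.
2963 layers × 28.5018 s/layer = 84450.8334 s, i.e. 23.46 hours.

23.46 hours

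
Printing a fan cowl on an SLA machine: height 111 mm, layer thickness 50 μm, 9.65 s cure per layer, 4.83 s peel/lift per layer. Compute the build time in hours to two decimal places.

Number of layers: 111 / 0.05 → 2220 (rounded up).
Cycle time = 9.65 + 4.83, so 14.48 s.
Build time: 2220 × 14.48 s = 32145.6 s, i.e. 8.93 hours.

8.93 hours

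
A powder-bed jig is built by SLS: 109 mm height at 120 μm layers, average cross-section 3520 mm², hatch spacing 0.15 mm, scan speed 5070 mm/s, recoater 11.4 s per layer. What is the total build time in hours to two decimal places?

4.05 hours

Number of layers: 109 / 0.12 → 909 (rounded up).
Hatch length per layer = 3520 / 0.15 = 23466.7 mm.
Per-layer scan time = 23466.7 / 5070 = 4.6285 s.
Time per layer: 4.6285 + 11.4 → 16.0285 s.
Build time = 909 × 16.0285 = 14569.9065 s = 4.05 hours.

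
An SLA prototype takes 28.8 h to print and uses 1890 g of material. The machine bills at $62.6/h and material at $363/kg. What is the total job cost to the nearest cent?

$2488.95

Time charge = 62.6 × 28.8 = $1802.88.
Material charge: 363 × 1890/1000 → $686.07.
Job cost: 1802.88 + 686.07 = $2488.95.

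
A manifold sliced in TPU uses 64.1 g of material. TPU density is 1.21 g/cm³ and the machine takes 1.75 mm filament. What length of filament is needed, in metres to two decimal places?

22.02 m

Volume = 64.1 g / 1.21 g·cm⁻³ = 52.9752 cm³ = 52975.2 mm³.
A = π r² = π × 0.875² = 2.4053 mm².
L = V/A = 52975.2/2.4053 = 22024.36 mm → 22.02 m.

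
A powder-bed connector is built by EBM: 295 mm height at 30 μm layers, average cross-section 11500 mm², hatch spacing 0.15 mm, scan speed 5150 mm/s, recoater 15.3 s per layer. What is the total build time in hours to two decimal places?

82.46 hours

Layer count = ceil(295 / 0.03) = 9834.
Scan path per layer = 11500 / 0.15, so 76666.7 mm.
Per-layer scan time = 76666.7 / 5150 = 14.8867 s.
Time per layer = 14.8867 + 15.3 = 30.1867 s.
9834 layers × 30.1867 s/layer = 296856.0078 s, i.e. 82.46 hours.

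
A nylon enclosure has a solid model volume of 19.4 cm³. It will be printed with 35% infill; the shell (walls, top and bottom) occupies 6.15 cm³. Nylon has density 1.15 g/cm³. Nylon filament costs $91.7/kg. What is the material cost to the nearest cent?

$1.14

Volume inside the shell: 19.4 − 6.15 → 13.25 cm³.
Infill volume = 0.35 × 13.25 = 4.6375 cm³.
Total printed volume: 6.15 + 4.6375 → 10.7875 cm³.
Mass: 10.7875 × 1.15 → 12.405625 g.
At $91.7/kg: 12.405625/1000 × 91.7 = $1.14.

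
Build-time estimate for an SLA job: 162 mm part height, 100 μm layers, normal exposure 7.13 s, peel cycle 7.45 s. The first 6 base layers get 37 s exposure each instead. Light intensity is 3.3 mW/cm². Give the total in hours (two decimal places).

6.61 hours

Layer count = ceil(162 / 0.1) = 1620.
Base layers = 6 × (37 + 7.45) = 266.7 s.
Normal layers = 1614 × (7.13 + 7.45), so 23532.12 s.
Total = 266.7 + 23532.12 = 23798.82 s = 6.61 hours.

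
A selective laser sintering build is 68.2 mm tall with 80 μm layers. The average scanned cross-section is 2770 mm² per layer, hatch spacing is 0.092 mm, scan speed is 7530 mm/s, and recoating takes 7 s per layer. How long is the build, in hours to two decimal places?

Number of layers: 68.2 / 0.08 → 853 (rounded up).
Hatch length per layer: 2770 / 0.092 → 30108.7 mm.
Per-layer scan time: 30108.7 / 7530 → 3.9985 s.
Per-layer time: 3.9985 + 7 → 10.9985 s.
Build time = 853 × 10.9985 = 9381.7205 s = 2.61 hours.

2.61 hours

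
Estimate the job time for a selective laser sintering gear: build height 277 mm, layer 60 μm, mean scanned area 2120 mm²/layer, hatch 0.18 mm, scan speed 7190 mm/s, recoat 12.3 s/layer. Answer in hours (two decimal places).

Layer count = ceil(277 / 0.06) = 4617.
Per-layer scan distance = 2120 / 0.18 = 11777.8 mm.
Laser time per layer: 11777.8 / 7190 → 1.6381 s.
Layer cycle = 1.6381 + 12.3 = 13.9381 s.
4617 layers × 13.9381 s/layer = 64352.2077 s, i.e. 17.88 hours.

17.88 hours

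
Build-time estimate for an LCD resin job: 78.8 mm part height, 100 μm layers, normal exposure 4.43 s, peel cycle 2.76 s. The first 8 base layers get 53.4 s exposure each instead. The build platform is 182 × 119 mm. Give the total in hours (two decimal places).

Layer count = ceil(78.8 / 0.1) = 788.
Bottom layers: 8 × (53.4 + 2.76) → 449.28 s.
Regular layers: 780 × (4.43 + 2.76) → 5608.2 s.
Sum: 449.28 + 5608.2 = 6057.48 s → 1.68 hours.

1.68 hours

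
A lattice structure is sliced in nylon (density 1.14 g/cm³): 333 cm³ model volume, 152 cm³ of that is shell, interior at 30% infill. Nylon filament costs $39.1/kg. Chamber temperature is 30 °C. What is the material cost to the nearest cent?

$9.20

Interior volume = 333 − 152 = 181 cm³.
Infill deposited: 0.30 × 181 → 54.3 cm³.
Total printed volume: 152 + 54.3 → 206.3 cm³.
Mass = 206.3 × 1.14, so 235.182 g.
At $39.1/kg: 235.182/1000 × 39.1 = $9.20.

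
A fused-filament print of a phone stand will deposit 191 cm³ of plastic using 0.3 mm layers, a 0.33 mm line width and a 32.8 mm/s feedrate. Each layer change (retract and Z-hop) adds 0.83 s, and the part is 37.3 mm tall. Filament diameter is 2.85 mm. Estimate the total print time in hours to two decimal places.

Extrusion cross-section = 0.3 × 0.33, so 0.099 mm².
Total extruded path = 191000/0.099 = 1929292.9 mm.
Extrusion time = 1929292.9 / 32.8 = 58819.9 s.
Layers = ⌈37.3/0.3⌉ = 125.
Layer-change overhead = 125 × 0.83 = 103.75 s.
Altogether 58819.9 + 103.75 = 58923.65 s, i.e. 16.37 hours.

16.37 hours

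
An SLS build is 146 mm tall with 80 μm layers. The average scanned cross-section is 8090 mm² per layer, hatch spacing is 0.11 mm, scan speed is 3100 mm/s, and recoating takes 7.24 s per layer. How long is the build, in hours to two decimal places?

15.70 hours

Layer count = ceil(146 / 0.08) = 1825.
Per-layer scan distance = 8090 / 0.11, so 73545.5 mm.
Scan time per layer = 73545.5 / 3100, so 23.7244 s.
Per-layer time: 23.7244 + 7.24 → 30.9644 s.
Total: 1825 × 30.9644 s = 56510.03 s → 15.70 hours.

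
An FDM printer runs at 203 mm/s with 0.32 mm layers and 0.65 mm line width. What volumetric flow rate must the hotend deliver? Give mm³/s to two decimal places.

Extrusion cross-section = 0.32 × 0.65, so 0.208 mm².
Q = v·A = 203 × 0.208 = 42.22 mm³/s.

42.22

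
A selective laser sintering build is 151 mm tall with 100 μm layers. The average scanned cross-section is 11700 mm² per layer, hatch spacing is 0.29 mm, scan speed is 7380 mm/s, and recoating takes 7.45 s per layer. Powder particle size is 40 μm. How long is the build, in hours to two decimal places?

5.42 hours

Number of layers: 151 / 0.1 → 1510 (rounded up).
Scan path per layer: 11700 / 0.29 → 40344.8 mm.
Scan time per layer = 40344.8 / 7380, so 5.4668 s.
Per-layer time = 5.4668 + 7.45, so 12.9168 s.
Total: 1510 × 12.9168 s = 19504.368 s → 5.42 hours.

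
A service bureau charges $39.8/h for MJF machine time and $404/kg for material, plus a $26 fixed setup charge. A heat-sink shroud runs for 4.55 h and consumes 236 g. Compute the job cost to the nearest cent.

$302.43

Machine cost = 39.8 × 4.55, so $181.09.
Feedstock cost: 404 × 236/1000 → $95.344.
Adding setup: 181.09 + 95.344 + 26 → 302.434 ≈ $302.43.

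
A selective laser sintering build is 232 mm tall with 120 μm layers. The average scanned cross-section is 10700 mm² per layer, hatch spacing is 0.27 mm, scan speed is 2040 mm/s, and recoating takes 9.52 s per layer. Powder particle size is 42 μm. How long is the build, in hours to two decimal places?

Layers = ⌈232/0.12⌉ = 1934.
Per-layer scan distance = 10700 / 0.27, so 39629.6 mm.
Scan time per layer = 39629.6 / 2040, so 19.4263 s.
Layer cycle = 19.4263 + 9.52 = 28.9463 s.
Total: 1934 × 28.9463 s = 55982.1442 s → 15.55 hours.

15.55 hours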